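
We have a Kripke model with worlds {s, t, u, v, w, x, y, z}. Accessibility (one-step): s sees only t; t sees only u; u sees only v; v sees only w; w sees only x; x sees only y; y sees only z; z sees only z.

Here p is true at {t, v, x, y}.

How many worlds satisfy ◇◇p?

3

s: successors {t}; ◇p there: t:F. ✗
t: successors {u}; ◇p there: u:T. ✓
u: successors {v}; ◇p there: v:F. ✗
v: successors {w}; ◇p there: w:T. ✓
w: successors {x}; ◇p there: x:T. ✓
x: successors {y}; ◇p there: y:F. ✗
y: successors {z}; ◇p there: z:F. ✗
z: successors {z}; ◇p there: z:F. ✗
Satisfying worlds: {t, v, w}.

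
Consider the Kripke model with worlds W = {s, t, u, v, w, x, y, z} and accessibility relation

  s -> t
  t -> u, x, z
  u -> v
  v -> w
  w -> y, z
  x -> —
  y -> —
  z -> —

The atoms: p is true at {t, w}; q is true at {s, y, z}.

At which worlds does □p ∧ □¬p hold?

{x, y, z}

s: □p is T, □¬p is F. ✗
t: □p is F, □¬p is T. ✗
u: □p is F, □¬p is T. ✗
v: □p is T, □¬p is F. ✗
w: □p is F, □¬p is T. ✗
x: □p is T, □¬p is T. ✓
y: □p is T, □¬p is T. ✓
z: □p is T, □¬p is T. ✓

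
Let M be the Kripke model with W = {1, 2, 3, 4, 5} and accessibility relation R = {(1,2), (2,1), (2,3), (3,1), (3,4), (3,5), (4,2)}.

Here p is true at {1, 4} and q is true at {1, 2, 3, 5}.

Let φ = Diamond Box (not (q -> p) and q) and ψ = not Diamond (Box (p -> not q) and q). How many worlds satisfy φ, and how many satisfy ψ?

2 and 3

For Diamond Box (not (q -> p) and q):
1: successors {2}; Box (not (q -> p) and q) there: 2:F. ✗
2: successors {1, 3}; Box (not (q -> p) and q) there: 1:T, 3:F. ✓
3: successors {1, 4, 5}; Box (not (q -> p) and q) there: 1:T, 4:T, 5:T. ✓
4: successors {2}; Box (not (q -> p) and q) there: 2:F. ✗
5: no successors, so Diamond Box (not (q -> p) and q) fails. ✗
— 2 worlds.
For not Diamond (Box (p -> not q) and q):
1: Diamond (Box (p -> not q) and q) is F. ✓
2: Diamond (Box (p -> not q) and q) is T. ✗
3: Diamond (Box (p -> not q) and q) is T. ✗
4: Diamond (Box (p -> not q) and q) is F. ✓
5: Diamond (Box (p -> not q) and q) is F. ✓
— 3 worlds.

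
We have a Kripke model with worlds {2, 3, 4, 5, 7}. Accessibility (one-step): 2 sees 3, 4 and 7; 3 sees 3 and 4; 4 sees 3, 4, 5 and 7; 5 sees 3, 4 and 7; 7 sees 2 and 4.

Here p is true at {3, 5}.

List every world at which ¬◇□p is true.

{2, 3, 4, 5, 7}

2: ◇□p is F. ✓
3: ◇□p is F. ✓
4: ◇□p is F. ✓
5: ◇□p is F. ✓
7: ◇□p is F. ✓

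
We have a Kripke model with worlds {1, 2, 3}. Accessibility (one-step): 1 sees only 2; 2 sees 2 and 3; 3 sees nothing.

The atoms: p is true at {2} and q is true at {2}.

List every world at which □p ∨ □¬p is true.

1: □p is T, □¬p is F. ✓
2: □p is F, □¬p is F. ✗
3: □p is T, □¬p is T. ✓

{1, 3}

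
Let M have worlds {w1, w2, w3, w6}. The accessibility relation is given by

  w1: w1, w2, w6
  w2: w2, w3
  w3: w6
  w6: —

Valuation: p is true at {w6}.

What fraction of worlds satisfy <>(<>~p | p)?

3/4

w1: successors {w1, w2, w6}; <>~p | p there: w1:T, w2:T, w6:T. ✓
w2: successors {w2, w3}; <>~p | p there: w2:T, w3:F. ✓
w3: successors {w6}; <>~p | p there: w6:T. ✓
w6: no successors, so <>(<>~p | p) fails. ✗
That's 3 of 4 worlds, so 3/4.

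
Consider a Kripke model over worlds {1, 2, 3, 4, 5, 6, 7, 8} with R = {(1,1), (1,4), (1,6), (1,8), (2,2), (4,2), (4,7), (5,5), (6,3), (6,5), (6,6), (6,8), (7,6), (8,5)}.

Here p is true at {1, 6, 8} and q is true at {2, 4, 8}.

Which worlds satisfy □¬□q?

{1, 3, 5, 7, 8}

1: successors {1, 4, 6, 8}; ¬□q there: 1:T, 4:T, 6:T, 8:T. ✓
2: successors {2}; ¬□q there: 2:F. ✗
3: no successors, so □¬□q holds vacuously. ✓
4: successors {2, 7}; ¬□q there: 2:F, 7:T. ✗
5: successors {5}; ¬□q there: 5:T. ✓
6: successors {3, 5, 6, 8}; ¬□q there: 3:F, 5:T, 6:T, 8:T. ✗
7: successors {6}; ¬□q there: 6:T. ✓
8: successors {5}; ¬□q there: 5:T. ✓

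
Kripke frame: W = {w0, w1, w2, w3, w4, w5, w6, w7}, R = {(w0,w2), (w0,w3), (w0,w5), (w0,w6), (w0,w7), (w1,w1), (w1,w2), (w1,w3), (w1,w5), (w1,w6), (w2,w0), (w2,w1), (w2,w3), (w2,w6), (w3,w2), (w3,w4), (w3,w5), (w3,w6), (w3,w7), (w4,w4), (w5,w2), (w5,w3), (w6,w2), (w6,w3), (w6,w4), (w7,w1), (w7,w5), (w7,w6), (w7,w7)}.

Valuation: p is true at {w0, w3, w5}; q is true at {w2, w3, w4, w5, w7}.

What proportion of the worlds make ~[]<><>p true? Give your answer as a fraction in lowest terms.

w0: []<><>p is T. ✗
w1: []<><>p is T. ✗
w2: []<><>p is T. ✗
w3: []<><>p is F. ✓
w4: []<><>p is F. ✓
w5: []<><>p is T. ✗
w6: []<><>p is F. ✓
w7: []<><>p is T. ✗
That's 3 of 8 worlds, so 3/8.

3/8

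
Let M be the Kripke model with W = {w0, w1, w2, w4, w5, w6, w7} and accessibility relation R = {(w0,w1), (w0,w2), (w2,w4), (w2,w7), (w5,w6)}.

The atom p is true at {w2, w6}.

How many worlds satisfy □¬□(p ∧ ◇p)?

4

w0: successors {w1, w2}; ¬□(p ∧ ◇p) there: w1:F, w2:T. ✗
w1: no successors, so □¬□(p ∧ ◇p) holds vacuously. ✓
w2: successors {w4, w7}; ¬□(p ∧ ◇p) there: w4:F, w7:F. ✗
w4: no successors, so □¬□(p ∧ ◇p) holds vacuously. ✓
w5: successors {w6}; ¬□(p ∧ ◇p) there: w6:F. ✗
w6: no successors, so □¬□(p ∧ ◇p) holds vacuously. ✓
w7: no successors, so □¬□(p ∧ ◇p) holds vacuously. ✓
Satisfying worlds: {w1, w4, w6, w7}.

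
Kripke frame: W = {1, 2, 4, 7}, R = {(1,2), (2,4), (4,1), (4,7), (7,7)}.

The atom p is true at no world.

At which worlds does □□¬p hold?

1: successors {2}; □¬p there: 2:T. ✓
2: successors {4}; □¬p there: 4:T. ✓
4: successors {1, 7}; □¬p there: 1:T, 7:T. ✓
7: successors {7}; □¬p there: 7:T. ✓

{1, 2, 4, 7}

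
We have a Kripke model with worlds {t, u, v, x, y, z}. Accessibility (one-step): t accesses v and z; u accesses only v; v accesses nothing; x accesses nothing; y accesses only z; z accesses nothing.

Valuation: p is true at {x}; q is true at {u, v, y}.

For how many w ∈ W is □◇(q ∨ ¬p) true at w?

3

t: successors {v, z}; ◇(q ∨ ¬p) there: v:F, z:F. ✗
u: successors {v}; ◇(q ∨ ¬p) there: v:F. ✗
v: no successors, so □◇(q ∨ ¬p) holds vacuously. ✓
x: no successors, so □◇(q ∨ ¬p) holds vacuously. ✓
y: successors {z}; ◇(q ∨ ¬p) there: z:F. ✗
z: no successors, so □◇(q ∨ ¬p) holds vacuously. ✓
Satisfying worlds: {v, x, z}.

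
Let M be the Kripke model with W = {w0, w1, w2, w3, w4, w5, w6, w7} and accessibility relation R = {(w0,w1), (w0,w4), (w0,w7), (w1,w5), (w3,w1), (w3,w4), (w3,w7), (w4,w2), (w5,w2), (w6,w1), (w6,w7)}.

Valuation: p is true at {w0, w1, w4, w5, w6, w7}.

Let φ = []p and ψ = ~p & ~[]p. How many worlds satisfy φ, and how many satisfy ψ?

For []p:
w0: successors {w1, w4, w7}; p there: w1:T, w4:T, w7:T. ✓
w1: successors {w5}; p there: w5:T. ✓
w2: no successors, so []p holds vacuously. ✓
w3: successors {w1, w4, w7}; p there: w1:T, w4:T, w7:T. ✓
w4: successors {w2}; p there: w2:F. ✗
w5: successors {w2}; p there: w2:F. ✗
w6: successors {w1, w7}; p there: w1:T, w7:T. ✓
w7: no successors, so []p holds vacuously. ✓
— 6 worlds.
For ~p & ~[]p:
w0: ~p is F, ~[]p is F. ✗
w1: ~p is F, ~[]p is F. ✗
w2: ~p is T, ~[]p is F. ✗
w3: ~p is T, ~[]p is F. ✗
w4: ~p is F, ~[]p is T. ✗
w5: ~p is F, ~[]p is T. ✗
w6: ~p is F, ~[]p is F. ✗
w7: ~p is F, ~[]p is F. ✗
— 0 worlds.

6 and 0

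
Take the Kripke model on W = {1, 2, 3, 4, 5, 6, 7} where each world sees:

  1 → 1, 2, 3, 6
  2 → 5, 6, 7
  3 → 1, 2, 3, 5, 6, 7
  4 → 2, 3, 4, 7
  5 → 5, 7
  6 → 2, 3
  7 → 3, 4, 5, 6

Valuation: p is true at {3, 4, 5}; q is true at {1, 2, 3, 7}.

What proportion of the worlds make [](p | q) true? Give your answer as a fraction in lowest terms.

1: successors {1, 2, 3, 6}; p | q there: 1:T, 2:T, 3:T, 6:F. ✗
2: successors {5, 6, 7}; p | q there: 5:T, 6:F, 7:T. ✗
3: successors {1, 2, 3, 5, 6, 7}; p | q there: 1:T, 2:T, 3:T, 5:T, 6:F, 7:T. ✗
4: successors {2, 3, 4, 7}; p | q there: 2:T, 3:T, 4:T, 7:T. ✓
5: successors {5, 7}; p | q there: 5:T, 7:T. ✓
6: successors {2, 3}; p | q there: 2:T, 3:T. ✓
7: successors {3, 4, 5, 6}; p | q there: 3:T, 4:T, 5:T, 6:F. ✗
That's 3 of 7 worlds, so 3/7.

3/7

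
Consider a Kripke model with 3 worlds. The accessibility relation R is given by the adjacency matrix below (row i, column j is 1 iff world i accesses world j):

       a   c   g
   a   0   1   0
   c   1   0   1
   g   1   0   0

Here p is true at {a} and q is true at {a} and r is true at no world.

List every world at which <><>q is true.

{a, c}

a: successors {c}; <>q there: c:T. ✓
c: successors {a, g}; <>q there: a:F, g:T. ✓
g: successors {a}; <>q there: a:F. ✗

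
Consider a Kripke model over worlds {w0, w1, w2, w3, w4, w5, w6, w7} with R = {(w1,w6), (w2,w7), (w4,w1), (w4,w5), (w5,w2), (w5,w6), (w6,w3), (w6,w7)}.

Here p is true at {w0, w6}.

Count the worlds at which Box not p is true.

6

w0: no successors, so Box not p holds vacuously. ✓
w1: successors {w6}; not p there: w6:F. ✗
w2: successors {w7}; not p there: w7:T. ✓
w3: no successors, so Box not p holds vacuously. ✓
w4: successors {w1, w5}; not p there: w1:T, w5:T. ✓
w5: successors {w2, w6}; not p there: w2:T, w6:F. ✗
w6: successors {w3, w7}; not p there: w3:T, w7:T. ✓
w7: no successors, so Box not p holds vacuously. ✓
Satisfying worlds: {w0, w2, w3, w4, w6, w7}.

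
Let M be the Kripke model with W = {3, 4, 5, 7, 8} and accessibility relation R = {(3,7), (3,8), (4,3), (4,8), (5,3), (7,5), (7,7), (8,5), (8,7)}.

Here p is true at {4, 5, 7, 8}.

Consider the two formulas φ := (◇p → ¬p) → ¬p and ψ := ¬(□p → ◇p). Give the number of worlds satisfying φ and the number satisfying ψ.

For (◇p → ¬p) → ¬p:
3: ◇p → ¬p is T, ¬p is T. ✓
4: ◇p → ¬p is F, ¬p is F. ✓
5: ◇p → ¬p is T, ¬p is F. ✗
7: ◇p → ¬p is F, ¬p is F. ✓
8: ◇p → ¬p is F, ¬p is F. ✓
— 4 worlds.
For ¬(□p → ◇p):
3: □p → ◇p is T. ✗
4: □p → ◇p is T. ✗
5: □p → ◇p is T. ✗
7: □p → ◇p is T. ✗
8: □p → ◇p is T. ✗
— 0 worlds.

4 and 0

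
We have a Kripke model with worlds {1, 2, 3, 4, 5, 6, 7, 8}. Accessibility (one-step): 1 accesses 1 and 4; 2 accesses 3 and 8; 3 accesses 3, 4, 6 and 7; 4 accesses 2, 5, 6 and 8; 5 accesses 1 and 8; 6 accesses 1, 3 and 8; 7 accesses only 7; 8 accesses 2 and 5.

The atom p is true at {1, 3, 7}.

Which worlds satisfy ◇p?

1: successors {1, 4}; p there: 1:T, 4:F. ✓
2: successors {3, 8}; p there: 3:T, 8:F. ✓
3: successors {3, 4, 6, 7}; p there: 3:T, 4:F, 6:F, 7:T. ✓
4: successors {2, 5, 6, 8}; p there: 2:F, 5:F, 6:F, 8:F. ✗
5: successors {1, 8}; p there: 1:T, 8:F. ✓
6: successors {1, 3, 8}; p there: 1:T, 3:T, 8:F. ✓
7: successors {7}; p there: 7:T. ✓
8: successors {2, 5}; p there: 2:F, 5:F. ✗

{1, 2, 3, 5, 6, 7}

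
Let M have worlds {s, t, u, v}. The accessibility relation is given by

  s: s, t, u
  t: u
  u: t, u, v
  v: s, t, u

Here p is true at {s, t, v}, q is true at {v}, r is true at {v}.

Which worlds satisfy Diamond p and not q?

{s, u}

s: Diamond p is T, not q is T. ✓
t: Diamond p is F, not q is T. ✗
u: Diamond p is T, not q is T. ✓
v: Diamond p is T, not q is F. ✗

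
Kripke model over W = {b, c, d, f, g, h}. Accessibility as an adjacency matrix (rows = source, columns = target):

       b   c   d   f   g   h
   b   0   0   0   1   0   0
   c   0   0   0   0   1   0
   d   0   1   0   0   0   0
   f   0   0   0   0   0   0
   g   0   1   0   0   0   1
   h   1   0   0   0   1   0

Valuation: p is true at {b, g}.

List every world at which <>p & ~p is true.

{c, h}

b: <>p is F, ~p is F. ✗
c: <>p is T, ~p is T. ✓
d: <>p is F, ~p is T. ✗
f: <>p is F, ~p is T. ✗
g: <>p is F, ~p is F. ✗
h: <>p is T, ~p is T. ✓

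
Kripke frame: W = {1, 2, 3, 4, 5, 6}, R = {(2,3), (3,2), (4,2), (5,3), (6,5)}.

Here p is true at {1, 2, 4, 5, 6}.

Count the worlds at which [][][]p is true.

4

1: no successors, so [][][]p holds vacuously. ✓
2: successors {3}; [][]p there: 3:F. ✗
3: successors {2}; [][]p there: 2:T. ✓
4: successors {2}; [][]p there: 2:T. ✓
5: successors {3}; [][]p there: 3:F. ✗
6: successors {5}; [][]p there: 5:T. ✓
Satisfying worlds: {1, 3, 4, 6}.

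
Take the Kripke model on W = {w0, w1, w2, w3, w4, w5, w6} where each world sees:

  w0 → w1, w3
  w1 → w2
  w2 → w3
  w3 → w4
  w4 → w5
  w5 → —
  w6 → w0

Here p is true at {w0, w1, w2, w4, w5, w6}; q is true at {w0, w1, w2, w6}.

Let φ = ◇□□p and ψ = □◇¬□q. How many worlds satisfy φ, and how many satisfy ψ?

6 and 5

For ◇□□p:
w0: successors {w1, w3}; □□p there: w1:F, w3:T. ✓
w1: successors {w2}; □□p there: w2:T. ✓
w2: successors {w3}; □□p there: w3:T. ✓
w3: successors {w4}; □□p there: w4:T. ✓
w4: successors {w5}; □□p there: w5:T. ✓
w5: no successors, so ◇□□p fails. ✗
w6: successors {w0}; □□p there: w0:T. ✓
— 6 worlds.
For □◇¬□q:
w0: successors {w1, w3}; ◇¬□q there: w1:T, w3:T. ✓
w1: successors {w2}; ◇¬□q there: w2:T. ✓
w2: successors {w3}; ◇¬□q there: w3:T. ✓
w3: successors {w4}; ◇¬□q there: w4:F. ✗
w4: successors {w5}; ◇¬□q there: w5:F. ✗
w5: no successors, so □◇¬□q holds vacuously. ✓
w6: successors {w0}; ◇¬□q there: w0:T. ✓
— 5 worlds.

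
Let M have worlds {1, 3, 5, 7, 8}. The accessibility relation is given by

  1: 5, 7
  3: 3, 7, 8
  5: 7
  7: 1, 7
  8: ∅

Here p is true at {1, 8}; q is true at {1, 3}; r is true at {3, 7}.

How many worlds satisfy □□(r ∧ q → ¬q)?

4

1: successors {5, 7}; □(r ∧ q → ¬q) there: 5:T, 7:T. ✓
3: successors {3, 7, 8}; □(r ∧ q → ¬q) there: 3:F, 7:T, 8:T. ✗
5: successors {7}; □(r ∧ q → ¬q) there: 7:T. ✓
7: successors {1, 7}; □(r ∧ q → ¬q) there: 1:T, 7:T. ✓
8: no successors, so □□(r ∧ q → ¬q) holds vacuously. ✓
Satisfying worlds: {1, 5, 7, 8}.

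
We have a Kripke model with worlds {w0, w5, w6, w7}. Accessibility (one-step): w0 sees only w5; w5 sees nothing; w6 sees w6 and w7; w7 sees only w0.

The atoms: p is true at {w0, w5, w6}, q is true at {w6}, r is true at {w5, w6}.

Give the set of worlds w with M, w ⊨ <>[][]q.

{w0, w7}

w0: successors {w5}; [][]q there: w5:T. ✓
w5: no successors, so <>[][]q fails. ✗
w6: successors {w6, w7}; [][]q there: w6:F, w7:F. ✗
w7: successors {w0}; [][]q there: w0:T. ✓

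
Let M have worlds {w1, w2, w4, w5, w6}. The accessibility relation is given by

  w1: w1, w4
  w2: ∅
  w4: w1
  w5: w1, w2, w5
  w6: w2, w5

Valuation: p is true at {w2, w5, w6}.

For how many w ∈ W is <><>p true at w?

2

w1: successors {w1, w4}; <>p there: w1:F, w4:F. ✗
w2: no successors, so <><>p fails. ✗
w4: successors {w1}; <>p there: w1:F. ✗
w5: successors {w1, w2, w5}; <>p there: w1:F, w2:F, w5:T. ✓
w6: successors {w2, w5}; <>p there: w2:F, w5:T. ✓
Satisfying worlds: {w5, w6}.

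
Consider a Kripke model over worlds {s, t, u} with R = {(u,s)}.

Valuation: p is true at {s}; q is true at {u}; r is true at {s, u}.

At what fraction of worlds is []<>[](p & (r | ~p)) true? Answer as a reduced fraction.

2/3

s: no successors, so []<>[](p & (r | ~p)) holds vacuously. ✓
t: no successors, so []<>[](p & (r | ~p)) holds vacuously. ✓
u: successors {s}; <>[](p & (r | ~p)) there: s:F. ✗
That's 2 of 3 worlds, so 2/3.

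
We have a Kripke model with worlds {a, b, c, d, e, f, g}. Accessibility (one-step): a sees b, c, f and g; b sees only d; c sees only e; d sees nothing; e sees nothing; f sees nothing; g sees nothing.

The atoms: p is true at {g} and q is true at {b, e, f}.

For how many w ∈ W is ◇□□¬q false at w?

4

a: successors {b, c, f, g}; □□¬q there: b:T, c:T, f:T, g:T. ✓
b: successors {d}; □□¬q there: d:T. ✓
c: successors {e}; □□¬q there: e:T. ✓
d: no successors, so ◇□□¬q fails. ✗
e: no successors, so ◇□□¬q fails. ✗
f: no successors, so ◇□□¬q fails. ✗
g: no successors, so ◇□□¬q fails. ✗
Satisfying worlds: {a, b, c}.
So ◇□□¬q fails at the other 4 worlds.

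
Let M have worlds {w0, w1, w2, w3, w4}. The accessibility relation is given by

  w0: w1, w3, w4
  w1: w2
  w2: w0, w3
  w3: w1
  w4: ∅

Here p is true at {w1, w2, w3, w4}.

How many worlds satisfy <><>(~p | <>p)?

4

w0: successors {w1, w3, w4}; <>(~p | <>p) there: w1:T, w3:T, w4:F. ✓
w1: successors {w2}; <>(~p | <>p) there: w2:T. ✓
w2: successors {w0, w3}; <>(~p | <>p) there: w0:T, w3:T. ✓
w3: successors {w1}; <>(~p | <>p) there: w1:T. ✓
w4: no successors, so <><>(~p | <>p) fails. ✗
Satisfying worlds: {w0, w1, w2, w3}.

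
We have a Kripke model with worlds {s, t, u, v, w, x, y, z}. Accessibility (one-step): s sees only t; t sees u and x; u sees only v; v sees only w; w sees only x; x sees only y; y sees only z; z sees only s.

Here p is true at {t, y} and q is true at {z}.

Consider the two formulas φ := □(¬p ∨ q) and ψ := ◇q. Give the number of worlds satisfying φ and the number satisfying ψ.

6 and 1

For □(¬p ∨ q):
s: successors {t}; ¬p ∨ q there: t:F. ✗
t: successors {u, x}; ¬p ∨ q there: u:T, x:T. ✓
u: successors {v}; ¬p ∨ q there: v:T. ✓
v: successors {w}; ¬p ∨ q there: w:T. ✓
w: successors {x}; ¬p ∨ q there: x:T. ✓
x: successors {y}; ¬p ∨ q there: y:F. ✗
y: successors {z}; ¬p ∨ q there: z:T. ✓
z: successors {s}; ¬p ∨ q there: s:T. ✓
— 6 worlds.
For ◇q:
s: successors {t}; q there: t:F. ✗
t: successors {u, x}; q there: u:F, x:F. ✗
u: successors {v}; q there: v:F. ✗
v: successors {w}; q there: w:F. ✗
w: successors {x}; q there: x:F. ✗
x: successors {y}; q there: y:F. ✗
y: successors {z}; q there: z:T. ✓
z: successors {s}; q there: s:F. ✗
— 1 world.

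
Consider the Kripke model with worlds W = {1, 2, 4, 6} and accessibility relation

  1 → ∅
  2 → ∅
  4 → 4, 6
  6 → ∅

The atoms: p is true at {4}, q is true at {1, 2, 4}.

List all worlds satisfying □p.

1: no successors, so □p holds vacuously. ✓
2: no successors, so □p holds vacuously. ✓
4: successors {4, 6}; p there: 4:T, 6:F. ✗
6: no successors, so □p holds vacuously. ✓

{1, 2, 6}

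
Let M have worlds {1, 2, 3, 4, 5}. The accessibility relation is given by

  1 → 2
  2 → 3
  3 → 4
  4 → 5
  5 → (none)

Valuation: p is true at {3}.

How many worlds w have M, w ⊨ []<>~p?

1: successors {2}; <>~p there: 2:F. ✗
2: successors {3}; <>~p there: 3:T. ✓
3: successors {4}; <>~p there: 4:T. ✓
4: successors {5}; <>~p there: 5:F. ✗
5: no successors, so []<>~p holds vacuously. ✓
Satisfying worlds: {2, 3, 5}.

3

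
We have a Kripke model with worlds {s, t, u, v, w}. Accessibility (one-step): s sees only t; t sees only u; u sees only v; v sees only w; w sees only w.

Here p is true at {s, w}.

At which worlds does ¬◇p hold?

{s, t, u}

s: ◇p is F. ✓
t: ◇p is F. ✓
u: ◇p is F. ✓
v: ◇p is T. ✗
w: ◇p is T. ✗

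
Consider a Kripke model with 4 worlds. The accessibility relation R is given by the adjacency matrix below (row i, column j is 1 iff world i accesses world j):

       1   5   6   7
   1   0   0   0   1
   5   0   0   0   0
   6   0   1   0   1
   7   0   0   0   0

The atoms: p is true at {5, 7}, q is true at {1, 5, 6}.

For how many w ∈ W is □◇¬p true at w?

1: successors {7}; ◇¬p there: 7:F. ✗
5: no successors, so □◇¬p holds vacuously. ✓
6: successors {5, 7}; ◇¬p there: 5:F, 7:F. ✗
7: no successors, so □◇¬p holds vacuously. ✓
Satisfying worlds: {5, 7}.

2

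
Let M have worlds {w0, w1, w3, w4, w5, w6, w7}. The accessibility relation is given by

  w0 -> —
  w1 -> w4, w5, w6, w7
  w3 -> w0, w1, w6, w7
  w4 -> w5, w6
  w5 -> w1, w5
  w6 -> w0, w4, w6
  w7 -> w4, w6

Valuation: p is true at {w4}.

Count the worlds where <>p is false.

4

w0: no successors, so <>p fails. ✗
w1: successors {w4, w5, w6, w7}; p there: w4:T, w5:F, w6:F, w7:F. ✓
w3: successors {w0, w1, w6, w7}; p there: w0:F, w1:F, w6:F, w7:F. ✗
w4: successors {w5, w6}; p there: w5:F, w6:F. ✗
w5: successors {w1, w5}; p there: w1:F, w5:F. ✗
w6: successors {w0, w4, w6}; p there: w0:F, w4:T, w6:F. ✓
w7: successors {w4, w6}; p there: w4:T, w6:F. ✓
Satisfying worlds: {w1, w6, w7}.
So <>p fails at the other 4 worlds.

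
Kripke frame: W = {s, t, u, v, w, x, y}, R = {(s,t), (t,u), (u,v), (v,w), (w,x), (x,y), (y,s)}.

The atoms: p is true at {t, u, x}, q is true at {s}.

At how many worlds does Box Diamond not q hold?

6

s: successors {t}; Diamond not q there: t:T. ✓
t: successors {u}; Diamond not q there: u:T. ✓
u: successors {v}; Diamond not q there: v:T. ✓
v: successors {w}; Diamond not q there: w:T. ✓
w: successors {x}; Diamond not q there: x:T. ✓
x: successors {y}; Diamond not q there: y:F. ✗
y: successors {s}; Diamond not q there: s:T. ✓
Satisfying worlds: {s, t, u, v, w, y}.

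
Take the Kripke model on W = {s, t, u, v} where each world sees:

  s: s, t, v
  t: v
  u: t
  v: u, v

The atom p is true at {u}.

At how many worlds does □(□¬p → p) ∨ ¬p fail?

1

s: □(□¬p → p) is F, ¬p is T. ✓
t: □(□¬p → p) is T, ¬p is T. ✓
u: □(□¬p → p) is F, ¬p is F. ✗
v: □(□¬p → p) is T, ¬p is T. ✓
Satisfying worlds: {s, t, v}.
So □(□¬p → p) ∨ ¬p fails at the other 1 world.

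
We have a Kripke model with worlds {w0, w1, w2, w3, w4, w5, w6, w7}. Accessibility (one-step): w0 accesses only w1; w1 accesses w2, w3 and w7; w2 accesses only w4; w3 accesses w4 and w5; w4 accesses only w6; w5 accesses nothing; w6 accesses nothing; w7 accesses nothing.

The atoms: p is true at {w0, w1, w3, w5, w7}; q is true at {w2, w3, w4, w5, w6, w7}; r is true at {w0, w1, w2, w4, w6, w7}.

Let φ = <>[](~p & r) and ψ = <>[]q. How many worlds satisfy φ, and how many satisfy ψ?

4 and 5

For <>[](~p & r):
w0: successors {w1}; [](~p & r) there: w1:F. ✗
w1: successors {w2, w3, w7}; [](~p & r) there: w2:T, w3:F, w7:T. ✓
w2: successors {w4}; [](~p & r) there: w4:T. ✓
w3: successors {w4, w5}; [](~p & r) there: w4:T, w5:T. ✓
w4: successors {w6}; [](~p & r) there: w6:T. ✓
w5: no successors, so <>[](~p & r) fails. ✗
w6: no successors, so <>[](~p & r) fails. ✗
w7: no successors, so <>[](~p & r) fails. ✗
— 4 worlds.
For <>[]q:
w0: successors {w1}; []q there: w1:T. ✓
w1: successors {w2, w3, w7}; []q there: w2:T, w3:T, w7:T. ✓
w2: successors {w4}; []q there: w4:T. ✓
w3: successors {w4, w5}; []q there: w4:T, w5:T. ✓
w4: successors {w6}; []q there: w6:T. ✓
w5: no successors, so <>[]q fails. ✗
w6: no successors, so <>[]q fails. ✗
w7: no successors, so <>[]q fails. ✗
— 5 worlds.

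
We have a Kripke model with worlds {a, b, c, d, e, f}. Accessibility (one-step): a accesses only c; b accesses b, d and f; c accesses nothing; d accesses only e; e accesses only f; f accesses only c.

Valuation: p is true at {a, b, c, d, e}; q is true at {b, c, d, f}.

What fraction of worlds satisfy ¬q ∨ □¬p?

a: ¬q is T, □¬p is F. ✓
b: ¬q is F, □¬p is F. ✗
c: ¬q is F, □¬p is T. ✓
d: ¬q is F, □¬p is F. ✗
e: ¬q is T, □¬p is T. ✓
f: ¬q is F, □¬p is F. ✗
That's 3 of 6 worlds, so 3/6 = 1/2.

1/2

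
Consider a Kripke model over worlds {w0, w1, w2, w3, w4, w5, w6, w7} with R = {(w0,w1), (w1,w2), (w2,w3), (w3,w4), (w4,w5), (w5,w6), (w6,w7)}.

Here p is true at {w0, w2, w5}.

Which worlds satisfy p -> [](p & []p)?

{w1, w3, w4, w6, w7}

w0: p is T, [](p & []p) is F. ✗
w1: p is F, [](p & []p) is F. ✓
w2: p is T, [](p & []p) is F. ✗
w3: p is F, [](p & []p) is F. ✓
w4: p is F, [](p & []p) is F. ✓
w5: p is T, [](p & []p) is F. ✗
w6: p is F, [](p & []p) is F. ✓
w7: p is F, [](p & []p) is T. ✓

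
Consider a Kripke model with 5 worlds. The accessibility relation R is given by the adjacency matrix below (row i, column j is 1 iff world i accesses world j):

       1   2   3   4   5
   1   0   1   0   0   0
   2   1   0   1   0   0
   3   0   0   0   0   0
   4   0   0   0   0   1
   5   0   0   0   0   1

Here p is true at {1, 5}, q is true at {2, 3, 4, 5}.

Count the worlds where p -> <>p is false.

1

1: p is T, <>p is F. ✗
2: p is F, <>p is T. ✓
3: p is F, <>p is F. ✓
4: p is F, <>p is T. ✓
5: p is T, <>p is T. ✓
Satisfying worlds: {2, 3, 4, 5}.
So p -> <>p fails at the other 1 world.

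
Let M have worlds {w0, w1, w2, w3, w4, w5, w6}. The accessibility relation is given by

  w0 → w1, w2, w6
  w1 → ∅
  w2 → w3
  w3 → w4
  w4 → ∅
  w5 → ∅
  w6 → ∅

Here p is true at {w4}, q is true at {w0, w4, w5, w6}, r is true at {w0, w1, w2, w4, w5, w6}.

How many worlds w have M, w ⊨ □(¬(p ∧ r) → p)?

5

w0: successors {w1, w2, w6}; ¬(p ∧ r) → p there: w1:F, w2:F, w6:F. ✗
w1: no successors, so □(¬(p ∧ r) → p) holds vacuously. ✓
w2: successors {w3}; ¬(p ∧ r) → p there: w3:F. ✗
w3: successors {w4}; ¬(p ∧ r) → p there: w4:T. ✓
w4: no successors, so □(¬(p ∧ r) → p) holds vacuously. ✓
w5: no successors, so □(¬(p ∧ r) → p) holds vacuously. ✓
w6: no successors, so □(¬(p ∧ r) → p) holds vacuously. ✓
Satisfying worlds: {w1, w3, w4, w5, w6}.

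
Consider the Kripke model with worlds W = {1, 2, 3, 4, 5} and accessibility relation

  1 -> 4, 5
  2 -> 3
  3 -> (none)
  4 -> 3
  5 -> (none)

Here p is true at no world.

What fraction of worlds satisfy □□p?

4/5

1: successors {4, 5}; □p there: 4:F, 5:T. ✗
2: successors {3}; □p there: 3:T. ✓
3: no successors, so □□p holds vacuously. ✓
4: successors {3}; □p there: 3:T. ✓
5: no successors, so □□p holds vacuously. ✓
That's 4 of 5 worlds, so 4/5.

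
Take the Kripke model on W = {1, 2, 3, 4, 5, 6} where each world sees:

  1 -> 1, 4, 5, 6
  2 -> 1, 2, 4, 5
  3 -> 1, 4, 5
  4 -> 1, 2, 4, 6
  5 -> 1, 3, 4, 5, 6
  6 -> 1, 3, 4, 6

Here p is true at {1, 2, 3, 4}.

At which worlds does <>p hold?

{1, 2, 3, 4, 5, 6}

1: successors {1, 4, 5, 6}; p there: 1:T, 4:T, 5:F, 6:F. ✓
2: successors {1, 2, 4, 5}; p there: 1:T, 2:T, 4:T, 5:F. ✓
3: successors {1, 4, 5}; p there: 1:T, 4:T, 5:F. ✓
4: successors {1, 2, 4, 6}; p there: 1:T, 2:T, 4:T, 6:F. ✓
5: successors {1, 3, 4, 5, 6}; p there: 1:T, 3:T, 4:T, 5:F, 6:F. ✓
6: successors {1, 3, 4, 6}; p there: 1:T, 3:T, 4:T, 6:F. ✓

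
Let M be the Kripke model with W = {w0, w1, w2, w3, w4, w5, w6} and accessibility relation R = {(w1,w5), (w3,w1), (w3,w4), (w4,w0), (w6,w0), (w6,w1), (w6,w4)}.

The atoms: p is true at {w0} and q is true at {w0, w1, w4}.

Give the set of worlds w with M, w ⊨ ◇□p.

{w1, w3, w4, w6}

w0: no successors, so ◇□p fails. ✗
w1: successors {w5}; □p there: w5:T. ✓
w2: no successors, so ◇□p fails. ✗
w3: successors {w1, w4}; □p there: w1:F, w4:T. ✓
w4: successors {w0}; □p there: w0:T. ✓
w5: no successors, so ◇□p fails. ✗
w6: successors {w0, w1, w4}; □p there: w0:T, w1:F, w4:T. ✓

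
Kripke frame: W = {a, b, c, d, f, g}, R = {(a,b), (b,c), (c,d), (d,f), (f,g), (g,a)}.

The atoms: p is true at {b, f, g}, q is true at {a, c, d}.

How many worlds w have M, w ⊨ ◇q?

a: successors {b}; q there: b:F. ✗
b: successors {c}; q there: c:T. ✓
c: successors {d}; q there: d:T. ✓
d: successors {f}; q there: f:F. ✗
f: successors {g}; q there: g:F. ✗
g: successors {a}; q there: a:T. ✓
Satisfying worlds: {b, c, g}.

3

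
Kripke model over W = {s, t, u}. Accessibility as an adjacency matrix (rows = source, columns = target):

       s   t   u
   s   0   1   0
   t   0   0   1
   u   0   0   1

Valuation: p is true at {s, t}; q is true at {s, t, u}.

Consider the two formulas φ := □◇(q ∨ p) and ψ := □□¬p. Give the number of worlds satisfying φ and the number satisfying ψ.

3 and 3

For □◇(q ∨ p):
s: successors {t}; ◇(q ∨ p) there: t:T. ✓
t: successors {u}; ◇(q ∨ p) there: u:T. ✓
u: successors {u}; ◇(q ∨ p) there: u:T. ✓
— 3 worlds.
For □□¬p:
s: successors {t}; □¬p there: t:T. ✓
t: successors {u}; □¬p there: u:T. ✓
u: successors {u}; □¬p there: u:T. ✓
— 3 worlds.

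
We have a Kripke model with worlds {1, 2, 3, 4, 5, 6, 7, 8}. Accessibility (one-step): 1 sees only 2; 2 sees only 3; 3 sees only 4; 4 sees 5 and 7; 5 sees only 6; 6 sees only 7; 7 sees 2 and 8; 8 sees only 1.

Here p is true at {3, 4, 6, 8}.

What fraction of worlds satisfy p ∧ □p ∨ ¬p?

5/8

1: p ∧ □p is F, ¬p is T. ✓
2: p ∧ □p is F, ¬p is T. ✓
3: p ∧ □p is T, ¬p is F. ✓
4: p ∧ □p is F, ¬p is F. ✗
5: p ∧ □p is F, ¬p is T. ✓
6: p ∧ □p is F, ¬p is F. ✗
7: p ∧ □p is F, ¬p is T. ✓
8: p ∧ □p is F, ¬p is F. ✗
That's 5 of 8 worlds, so 5/8.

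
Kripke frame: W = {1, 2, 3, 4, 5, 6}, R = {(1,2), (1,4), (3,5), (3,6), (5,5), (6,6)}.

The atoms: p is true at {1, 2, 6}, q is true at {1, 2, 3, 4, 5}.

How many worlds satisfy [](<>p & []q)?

2

1: successors {2, 4}; <>p & []q there: 2:F, 4:F. ✗
2: no successors, so [](<>p & []q) holds vacuously. ✓
3: successors {5, 6}; <>p & []q there: 5:F, 6:F. ✗
4: no successors, so [](<>p & []q) holds vacuously. ✓
5: successors {5}; <>p & []q there: 5:F. ✗
6: successors {6}; <>p & []q there: 6:F. ✗
Satisfying worlds: {2, 4}.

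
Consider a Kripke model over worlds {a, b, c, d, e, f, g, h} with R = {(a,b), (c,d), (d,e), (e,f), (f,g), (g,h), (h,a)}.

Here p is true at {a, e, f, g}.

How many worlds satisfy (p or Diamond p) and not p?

2

a: p or Diamond p is T, not p is F. ✗
b: p or Diamond p is F, not p is T. ✗
c: p or Diamond p is F, not p is T. ✗
d: p or Diamond p is T, not p is T. ✓
e: p or Diamond p is T, not p is F. ✗
f: p or Diamond p is T, not p is F. ✗
g: p or Diamond p is T, not p is F. ✗
h: p or Diamond p is T, not p is T. ✓
Satisfying worlds: {d, h}.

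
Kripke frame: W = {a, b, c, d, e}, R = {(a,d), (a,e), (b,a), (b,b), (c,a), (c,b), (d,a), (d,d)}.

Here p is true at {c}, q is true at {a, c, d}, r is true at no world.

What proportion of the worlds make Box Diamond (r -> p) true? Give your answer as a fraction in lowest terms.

a: successors {d, e}; Diamond (r -> p) there: d:T, e:F. ✗
b: successors {a, b}; Diamond (r -> p) there: a:T, b:T. ✓
c: successors {a, b}; Diamond (r -> p) there: a:T, b:T. ✓
d: successors {a, d}; Diamond (r -> p) there: a:T, d:T. ✓
e: no successors, so Box Diamond (r -> p) holds vacuously. ✓
That's 4 of 5 worlds, so 4/5.

4/5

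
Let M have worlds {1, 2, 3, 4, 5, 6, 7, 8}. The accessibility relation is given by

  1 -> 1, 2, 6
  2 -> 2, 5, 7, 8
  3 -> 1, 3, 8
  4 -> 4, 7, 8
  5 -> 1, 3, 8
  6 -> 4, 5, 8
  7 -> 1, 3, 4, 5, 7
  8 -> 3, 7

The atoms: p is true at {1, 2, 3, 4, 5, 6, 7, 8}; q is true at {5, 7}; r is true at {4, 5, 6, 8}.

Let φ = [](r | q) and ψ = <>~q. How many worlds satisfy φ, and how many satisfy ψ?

For [](r | q):
1: successors {1, 2, 6}; r | q there: 1:F, 2:F, 6:T. ✗
2: successors {2, 5, 7, 8}; r | q there: 2:F, 5:T, 7:T, 8:T. ✗
3: successors {1, 3, 8}; r | q there: 1:F, 3:F, 8:T. ✗
4: successors {4, 7, 8}; r | q there: 4:T, 7:T, 8:T. ✓
5: successors {1, 3, 8}; r | q there: 1:F, 3:F, 8:T. ✗
6: successors {4, 5, 8}; r | q there: 4:T, 5:T, 8:T. ✓
7: successors {1, 3, 4, 5, 7}; r | q there: 1:F, 3:F, 4:T, 5:T, 7:T. ✗
8: successors {3, 7}; r | q there: 3:F, 7:T. ✗
— 2 worlds.
For <>~q:
1: successors {1, 2, 6}; ~q there: 1:T, 2:T, 6:T. ✓
2: successors {2, 5, 7, 8}; ~q there: 2:T, 5:F, 7:F, 8:T. ✓
3: successors {1, 3, 8}; ~q there: 1:T, 3:T, 8:T. ✓
4: successors {4, 7, 8}; ~q there: 4:T, 7:F, 8:T. ✓
5: successors {1, 3, 8}; ~q there: 1:T, 3:T, 8:T. ✓
6: successors {4, 5, 8}; ~q there: 4:T, 5:F, 8:T. ✓
7: successors {1, 3, 4, 5, 7}; ~q there: 1:T, 3:T, 4:T, 5:F, 7:F. ✓
8: successors {3, 7}; ~q there: 3:T, 7:F. ✓
— 8 worlds.

2 and 8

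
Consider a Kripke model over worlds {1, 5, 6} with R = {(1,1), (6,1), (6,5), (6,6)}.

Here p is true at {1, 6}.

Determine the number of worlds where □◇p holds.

1: successors {1}; ◇p there: 1:T. ✓
5: no successors, so □◇p holds vacuously. ✓
6: successors {1, 5, 6}; ◇p there: 1:T, 5:F, 6:T. ✗
Satisfying worlds: {1, 5}.

2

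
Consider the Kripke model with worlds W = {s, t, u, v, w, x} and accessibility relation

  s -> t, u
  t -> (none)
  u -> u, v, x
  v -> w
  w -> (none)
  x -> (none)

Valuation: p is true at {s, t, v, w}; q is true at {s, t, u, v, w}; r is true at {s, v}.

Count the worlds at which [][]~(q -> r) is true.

4

s: successors {t, u}; []~(q -> r) there: t:T, u:F. ✗
t: no successors, so [][]~(q -> r) holds vacuously. ✓
u: successors {u, v, x}; []~(q -> r) there: u:F, v:T, x:T. ✗
v: successors {w}; []~(q -> r) there: w:T. ✓
w: no successors, so [][]~(q -> r) holds vacuously. ✓
x: no successors, so [][]~(q -> r) holds vacuously. ✓
Satisfying worlds: {t, v, w, x}.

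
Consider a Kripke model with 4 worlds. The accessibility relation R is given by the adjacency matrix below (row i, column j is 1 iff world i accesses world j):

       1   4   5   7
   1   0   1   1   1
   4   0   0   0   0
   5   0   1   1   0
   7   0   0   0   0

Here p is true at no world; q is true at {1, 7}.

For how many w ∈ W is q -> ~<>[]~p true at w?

3

1: q is T, ~<>[]~p is F. ✗
4: q is F, ~<>[]~p is T. ✓
5: q is F, ~<>[]~p is F. ✓
7: q is T, ~<>[]~p is T. ✓
Satisfying worlds: {4, 5, 7}.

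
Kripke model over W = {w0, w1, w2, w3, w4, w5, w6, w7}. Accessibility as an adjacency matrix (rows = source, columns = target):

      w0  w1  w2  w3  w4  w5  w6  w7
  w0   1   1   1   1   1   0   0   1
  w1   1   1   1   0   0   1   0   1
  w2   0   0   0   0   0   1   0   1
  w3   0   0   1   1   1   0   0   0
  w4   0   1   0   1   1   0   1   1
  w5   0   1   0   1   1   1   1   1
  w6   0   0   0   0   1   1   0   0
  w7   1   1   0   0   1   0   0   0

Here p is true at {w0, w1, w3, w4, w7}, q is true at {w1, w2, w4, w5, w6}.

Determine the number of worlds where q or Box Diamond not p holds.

w0: q is F, Box Diamond not p is F. ✗
w1: q is T, Box Diamond not p is F. ✓
w2: q is T, Box Diamond not p is F. ✓
w3: q is F, Box Diamond not p is T. ✓
w4: q is T, Box Diamond not p is F. ✓
w5: q is T, Box Diamond not p is F. ✓
w6: q is T, Box Diamond not p is T. ✓
w7: q is F, Box Diamond not p is T. ✓
Satisfying worlds: {w1, w2, w3, w4, w5, w6, w7}.

7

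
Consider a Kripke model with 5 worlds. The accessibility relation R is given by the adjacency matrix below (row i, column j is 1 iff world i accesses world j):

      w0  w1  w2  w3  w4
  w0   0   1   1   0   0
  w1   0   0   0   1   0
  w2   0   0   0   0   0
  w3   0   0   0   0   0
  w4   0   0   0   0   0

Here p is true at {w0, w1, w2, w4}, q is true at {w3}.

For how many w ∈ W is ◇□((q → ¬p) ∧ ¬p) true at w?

2

w0: successors {w1, w2}; □((q → ¬p) ∧ ¬p) there: w1:T, w2:T. ✓
w1: successors {w3}; □((q → ¬p) ∧ ¬p) there: w3:T. ✓
w2: no successors, so ◇□((q → ¬p) ∧ ¬p) fails. ✗
w3: no successors, so ◇□((q → ¬p) ∧ ¬p) fails. ✗
w4: no successors, so ◇□((q → ¬p) ∧ ¬p) fails. ✗
Satisfying worlds: {w0, w1}.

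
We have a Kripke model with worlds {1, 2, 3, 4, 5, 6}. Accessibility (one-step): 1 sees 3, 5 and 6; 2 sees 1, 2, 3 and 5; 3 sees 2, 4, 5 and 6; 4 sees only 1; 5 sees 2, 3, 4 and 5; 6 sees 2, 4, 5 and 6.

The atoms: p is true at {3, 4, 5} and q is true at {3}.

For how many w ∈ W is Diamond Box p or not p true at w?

1: Diamond Box p is F, not p is T. ✓
2: Diamond Box p is F, not p is T. ✓
3: Diamond Box p is F, not p is F. ✗
4: Diamond Box p is F, not p is F. ✗
5: Diamond Box p is F, not p is F. ✗
6: Diamond Box p is F, not p is T. ✓
Satisfying worlds: {1, 2, 6}.

3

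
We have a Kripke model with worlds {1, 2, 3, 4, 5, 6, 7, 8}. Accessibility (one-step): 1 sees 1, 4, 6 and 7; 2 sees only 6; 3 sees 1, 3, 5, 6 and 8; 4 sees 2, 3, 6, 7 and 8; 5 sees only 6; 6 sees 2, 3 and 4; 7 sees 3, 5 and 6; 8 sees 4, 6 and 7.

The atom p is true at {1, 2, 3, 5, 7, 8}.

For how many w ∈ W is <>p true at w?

6

1: successors {1, 4, 6, 7}; p there: 1:T, 4:F, 6:F, 7:T. ✓
2: successors {6}; p there: 6:F. ✗
3: successors {1, 3, 5, 6, 8}; p there: 1:T, 3:T, 5:T, 6:F, 8:T. ✓
4: successors {2, 3, 6, 7, 8}; p there: 2:T, 3:T, 6:F, 7:T, 8:T. ✓
5: successors {6}; p there: 6:F. ✗
6: successors {2, 3, 4}; p there: 2:T, 3:T, 4:F. ✓
7: successors {3, 5, 6}; p there: 3:T, 5:T, 6:F. ✓
8: successors {4, 6, 7}; p there: 4:F, 6:F, 7:T. ✓
Satisfying worlds: {1, 3, 4, 6, 7, 8}.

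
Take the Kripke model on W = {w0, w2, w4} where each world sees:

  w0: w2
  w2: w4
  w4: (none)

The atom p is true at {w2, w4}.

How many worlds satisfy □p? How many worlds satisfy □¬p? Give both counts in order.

3 and 1

For □p:
w0: successors {w2}; p there: w2:T. ✓
w2: successors {w4}; p there: w4:T. ✓
w4: no successors, so □p holds vacuously. ✓
— 3 worlds.
For □¬p:
w0: successors {w2}; ¬p there: w2:F. ✗
w2: successors {w4}; ¬p there: w4:F. ✗
w4: no successors, so □¬p holds vacuously. ✓
— 1 world.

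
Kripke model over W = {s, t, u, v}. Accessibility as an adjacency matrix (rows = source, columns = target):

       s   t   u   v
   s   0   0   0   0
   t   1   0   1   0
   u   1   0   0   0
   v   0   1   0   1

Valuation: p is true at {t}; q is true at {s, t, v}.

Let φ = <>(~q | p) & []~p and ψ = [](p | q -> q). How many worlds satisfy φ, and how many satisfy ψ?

1 and 4

For <>(~q | p) & []~p:
s: <>(~q | p) is F, []~p is T. ✗
t: <>(~q | p) is T, []~p is T. ✓
u: <>(~q | p) is F, []~p is T. ✗
v: <>(~q | p) is T, []~p is F. ✗
— 1 world.
For [](p | q -> q):
s: no successors, so [](p | q -> q) holds vacuously. ✓
t: successors {s, u}; p | q -> q there: s:T, u:T. ✓
u: successors {s}; p | q -> q there: s:T. ✓
v: successors {t, v}; p | q -> q there: t:T, v:T. ✓
— 4 worlds.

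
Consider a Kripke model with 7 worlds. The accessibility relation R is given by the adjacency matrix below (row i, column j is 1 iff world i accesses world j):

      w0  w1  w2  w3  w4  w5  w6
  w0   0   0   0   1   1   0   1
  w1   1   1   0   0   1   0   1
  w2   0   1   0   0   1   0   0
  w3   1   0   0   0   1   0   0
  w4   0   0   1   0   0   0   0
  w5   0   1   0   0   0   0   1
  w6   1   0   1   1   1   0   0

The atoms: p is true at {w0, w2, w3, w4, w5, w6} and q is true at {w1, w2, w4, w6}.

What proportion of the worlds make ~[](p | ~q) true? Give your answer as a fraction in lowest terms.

3/7

w0: [](p | ~q) is T. ✗
w1: [](p | ~q) is F. ✓
w2: [](p | ~q) is F. ✓
w3: [](p | ~q) is T. ✗
w4: [](p | ~q) is T. ✗
w5: [](p | ~q) is F. ✓
w6: [](p | ~q) is T. ✗
That's 3 of 7 worlds, so 3/7.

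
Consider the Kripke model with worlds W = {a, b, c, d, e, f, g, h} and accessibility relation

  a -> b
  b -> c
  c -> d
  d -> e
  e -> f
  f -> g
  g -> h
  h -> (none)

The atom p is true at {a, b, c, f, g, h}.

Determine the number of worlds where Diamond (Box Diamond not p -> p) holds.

7

a: successors {b}; Box Diamond not p -> p there: b:T. ✓
b: successors {c}; Box Diamond not p -> p there: c:T. ✓
c: successors {d}; Box Diamond not p -> p there: d:T. ✓
d: successors {e}; Box Diamond not p -> p there: e:T. ✓
e: successors {f}; Box Diamond not p -> p there: f:T. ✓
f: successors {g}; Box Diamond not p -> p there: g:T. ✓
g: successors {h}; Box Diamond not p -> p there: h:T. ✓
h: no successors, so Diamond (Box Diamond not p -> p) fails. ✗
Satisfying worlds: {a, b, c, d, e, f, g}.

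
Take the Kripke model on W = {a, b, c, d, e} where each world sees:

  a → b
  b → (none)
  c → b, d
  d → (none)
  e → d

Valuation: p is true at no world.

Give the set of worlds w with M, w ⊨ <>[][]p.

{a, c, e}

a: successors {b}; [][]p there: b:T. ✓
b: no successors, so <>[][]p fails. ✗
c: successors {b, d}; [][]p there: b:T, d:T. ✓
d: no successors, so <>[][]p fails. ✗
e: successors {d}; [][]p there: d:T. ✓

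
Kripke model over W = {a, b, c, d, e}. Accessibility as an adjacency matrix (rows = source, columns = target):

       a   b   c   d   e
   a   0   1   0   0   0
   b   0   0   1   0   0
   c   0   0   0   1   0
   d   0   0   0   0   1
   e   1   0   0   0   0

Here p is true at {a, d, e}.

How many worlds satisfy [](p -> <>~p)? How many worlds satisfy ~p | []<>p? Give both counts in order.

For [](p -> <>~p):
a: successors {b}; p -> <>~p there: b:T. ✓
b: successors {c}; p -> <>~p there: c:T. ✓
c: successors {d}; p -> <>~p there: d:F. ✗
d: successors {e}; p -> <>~p there: e:F. ✗
e: successors {a}; p -> <>~p there: a:T. ✓
— 3 worlds.
For ~p | []<>p:
a: ~p is F, []<>p is F. ✗
b: ~p is T, []<>p is T. ✓
c: ~p is T, []<>p is T. ✓
d: ~p is F, []<>p is T. ✓
e: ~p is F, []<>p is F. ✗
— 3 worlds.

3 and 3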